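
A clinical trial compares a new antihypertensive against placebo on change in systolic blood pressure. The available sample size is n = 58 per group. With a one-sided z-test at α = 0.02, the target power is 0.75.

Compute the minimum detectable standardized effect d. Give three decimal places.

Need Φ(δ − 2.054) = 0.75, so δ = 2.054 + 0.674 = 2.728.
δ = d·√(n/2) ⇒ d = δ/√(n/2) = 2.728/√(58/2) = 0.5066.

d ≈ 0.507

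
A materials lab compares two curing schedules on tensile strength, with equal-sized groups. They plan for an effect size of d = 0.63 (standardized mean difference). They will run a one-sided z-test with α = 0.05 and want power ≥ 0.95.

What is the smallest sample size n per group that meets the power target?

n = 55 per group

Set Φ(δ − 1.645) = 0.95; then δ − 1.645 = Φ⁻¹(0.95) = 1.645, giving δ = 3.290.
δ = d·√(n/2) ⇒ n = 2(δ/d)² = 2 × (3.290 / 0.63)² = 54.53.
Rounding up, n = 55 per group.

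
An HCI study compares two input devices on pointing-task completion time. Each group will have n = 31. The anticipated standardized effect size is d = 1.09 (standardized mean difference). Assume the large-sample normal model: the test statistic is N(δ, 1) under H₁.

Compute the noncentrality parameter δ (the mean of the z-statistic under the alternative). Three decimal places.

δ = d·√(n/2) = 1.09 × √(31/2) = 4.2913

δ ≈ 4.291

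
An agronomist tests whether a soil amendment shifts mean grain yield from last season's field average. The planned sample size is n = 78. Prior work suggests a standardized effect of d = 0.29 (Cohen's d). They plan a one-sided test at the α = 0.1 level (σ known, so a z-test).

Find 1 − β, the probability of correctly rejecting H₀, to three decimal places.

Power ≈ 0.900

Noncentrality parameter: δ = d·√n = 0.29 × √78 = 2.5612
Critical value for a one-sided test at α = 0.1: z_α = 1.282.
Power = Φ(δ − 1.282) = Φ(1.280) = 0.8997.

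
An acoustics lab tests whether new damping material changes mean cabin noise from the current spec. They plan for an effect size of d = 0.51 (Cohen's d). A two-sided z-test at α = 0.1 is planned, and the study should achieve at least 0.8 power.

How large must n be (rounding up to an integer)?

For power 0.8 need Φ(δ − z_{0.05}) = 0.8, so δ = z_{0.05} + z_{0.20} = 1.645 + 0.842 = 2.486.
(Ignoring the negligible lower-tail rejection probability gives the usual closed-form inversion.)
δ = d·√n ⇒ n = (δ/d)² = (2.486 / 0.51)² = 23.77.
Rounding up, n = 24.

n = 24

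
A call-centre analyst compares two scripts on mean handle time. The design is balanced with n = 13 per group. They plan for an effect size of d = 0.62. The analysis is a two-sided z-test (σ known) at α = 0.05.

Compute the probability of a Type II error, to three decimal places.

Noncentrality parameter: δ = d·√(n/2) = 0.62 × √(13/2) = 1.5807
Two-sided α = 0.05 → critical value z_{0.025} = 1.960.
Power = Φ(δ − 1.960) + Φ(−δ − 1.960) = Φ(-0.379) + Φ(-3.541) = 0.3522 + 0.0002 = 0.3524.
Type II error: β = 1 − power = 1 − 0.3524 = 0.6476.

β ≈ 0.648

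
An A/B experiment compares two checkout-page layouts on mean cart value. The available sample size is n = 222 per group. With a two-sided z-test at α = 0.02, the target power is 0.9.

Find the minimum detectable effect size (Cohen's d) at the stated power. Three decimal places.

Required noncentrality: δ = z_{0.01} + z_{0.10} = 2.326 + 1.282 = 3.608.
(Lower-tail contribution to power is negligible for δ > 0.)
δ = d·√(n/2) ⇒ d = δ/√(n/2) = 3.608/√(222/2) = 0.3424.

d ≈ 0.342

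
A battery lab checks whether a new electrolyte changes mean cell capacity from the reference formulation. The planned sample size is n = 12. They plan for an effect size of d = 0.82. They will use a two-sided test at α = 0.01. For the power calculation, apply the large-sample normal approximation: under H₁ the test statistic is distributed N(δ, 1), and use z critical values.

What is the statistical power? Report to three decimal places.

Noncentrality parameter: δ = d·√n = 0.82 × √12 = 2.8406
Critical value for a two-sided test at α = 0.01: z_{α/2} = 2.576.
Power = Φ(δ − 2.576) + Φ(−δ − 2.576) = Φ(0.265) + Φ(-5.416) = 0.6044 + 0.0000 = 0.6044.

Power ≈ 0.604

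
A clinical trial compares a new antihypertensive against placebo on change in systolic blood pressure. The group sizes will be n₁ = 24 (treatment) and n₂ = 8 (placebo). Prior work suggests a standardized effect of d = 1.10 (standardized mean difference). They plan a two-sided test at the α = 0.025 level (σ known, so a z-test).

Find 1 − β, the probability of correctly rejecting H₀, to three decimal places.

Power ≈ 0.675

Noncentrality parameter: δ = d / √(1/n₁ + 1/n₂) = 1.10 / √(1/24 + 1/8) = 2.6944
Two-sided α = 0.025 → critical value z_{0.0125} = 2.241.
Power = Φ(δ − 2.241) + Φ(−δ − 2.241) = Φ(0.453) + Φ(-4.936) = 0.6747 + 0.0000 = 0.6747.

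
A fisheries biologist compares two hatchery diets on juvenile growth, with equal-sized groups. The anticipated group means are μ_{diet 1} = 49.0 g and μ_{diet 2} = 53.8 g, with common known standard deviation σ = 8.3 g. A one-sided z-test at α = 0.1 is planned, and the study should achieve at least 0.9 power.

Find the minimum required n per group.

Standardized effect: d = |μ_{diet 1} − μ_{diet 2}| / σ = |49.0 − 53.8| / 8.3 = 0.5783
Set Φ(δ − 1.282) = 0.9; then δ − 1.282 = Φ⁻¹(0.9) = 1.282, giving δ = 2.563.
δ = d·√(n/2) ⇒ n = 2(δ/d)² = 2 × (2.563 / 0.5783)² = 39.29.
Round up to the next whole unit.

n = 40 per group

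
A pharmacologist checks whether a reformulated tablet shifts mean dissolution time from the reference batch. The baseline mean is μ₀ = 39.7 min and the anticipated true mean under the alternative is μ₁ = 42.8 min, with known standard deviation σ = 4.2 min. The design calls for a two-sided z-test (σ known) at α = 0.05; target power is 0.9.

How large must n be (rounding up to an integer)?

Standardized effect: d = |μ₁ − μ₀| / σ = |42.8 − 39.7| / 4.2 = 0.7381
Set Φ(δ − 1.960) = 0.9; then δ − 1.960 = Φ⁻¹(0.9) = 1.282, giving δ = 3.242.
(For δ > 0 the lower-tail rejection region contributes negligibly to power, so the one-term inversion is standard.)
δ = d·√n ⇒ n = (δ/d)² = (3.242 / 0.7381)² = 19.29.
Rounding up, n = 20.

n = 20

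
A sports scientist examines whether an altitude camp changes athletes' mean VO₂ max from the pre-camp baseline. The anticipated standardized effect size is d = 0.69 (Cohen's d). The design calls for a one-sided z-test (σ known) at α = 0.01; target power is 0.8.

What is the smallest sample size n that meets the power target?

Set Φ(δ − 2.326) = 0.8; then δ − 2.326 = Φ⁻¹(0.8) = 0.842, giving δ = 3.168.
δ = d·√n ⇒ n = (δ/d)² = (3.168 / 0.69)² = 21.08.
Round up to the next whole unit.

n = 22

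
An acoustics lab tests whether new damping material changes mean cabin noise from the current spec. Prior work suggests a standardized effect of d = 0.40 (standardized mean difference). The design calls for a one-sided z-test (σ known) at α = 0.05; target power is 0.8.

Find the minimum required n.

Set Φ(δ − 1.645) = 0.8; then δ − 1.645 = Φ⁻¹(0.8) = 0.842, giving δ = 2.486.
δ = d·√n ⇒ n = (δ/d)² = (2.486 / 0.40)² = 38.64.
Rounding up, n = 39.

n = 39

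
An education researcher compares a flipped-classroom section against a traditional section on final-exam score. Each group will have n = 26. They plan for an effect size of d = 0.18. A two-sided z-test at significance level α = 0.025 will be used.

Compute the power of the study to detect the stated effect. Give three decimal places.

Noncentrality parameter: δ = d·√(n/2) = 0.18 × √(26/2) = 0.6490
Two-sided α = 0.025 → critical value z_{0.0125} = 2.241.
Power = Φ(δ − 2.241) + Φ(−δ − 2.241) = Φ(-1.592) + Φ(-2.890) = 0.0556 + 0.0019 = 0.0576.

Power ≈ 0.058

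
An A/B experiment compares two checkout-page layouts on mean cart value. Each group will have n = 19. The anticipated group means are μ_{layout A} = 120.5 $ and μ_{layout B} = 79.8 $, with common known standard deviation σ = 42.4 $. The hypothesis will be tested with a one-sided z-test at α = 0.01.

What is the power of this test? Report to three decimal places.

Power ≈ 0.736

Standardized effect: d = |μ_{layout A} − μ_{layout B}| / σ = |120.5 − 79.8| / 42.4 = 0.9599
Noncentrality parameter: δ = d·√(n/2) = 0.9599 × √(19/2) = 2.9586
One-sided α = 0.01 → critical value z_{0.01} = 2.326.
Power = Φ(δ − 2.326) = Φ(0.632) = 0.7364.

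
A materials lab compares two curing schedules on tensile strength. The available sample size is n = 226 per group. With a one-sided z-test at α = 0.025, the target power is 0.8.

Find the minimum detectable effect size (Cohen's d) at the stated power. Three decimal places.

Required noncentrality: δ = z_{0.025} + z_{0.20} = 1.960 + 0.842 = 2.802.
δ = d·√(n/2) ⇒ d = δ/√(n/2) = 2.802/√(226/2) = 0.2636.

d ≈ 0.264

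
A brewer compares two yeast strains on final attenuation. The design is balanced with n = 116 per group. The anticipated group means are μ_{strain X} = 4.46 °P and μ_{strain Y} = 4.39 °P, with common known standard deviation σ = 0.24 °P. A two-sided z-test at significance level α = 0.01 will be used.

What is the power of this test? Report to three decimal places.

Power ≈ 0.361

Standardized effect: d = |μ_{strain X} − μ_{strain Y}| / σ = |4.46 − 4.39| / 0.24 = 0.2917
Noncentrality parameter: δ = d·√(n/2) = 0.2917 × √(116/2) = 2.2213
Critical value for a two-sided test at α = 0.01: z_{α/2} = 2.576.
Power = Φ(δ − 2.576) + Φ(−δ − 2.576) = Φ(-0.355) + Φ(-4.797) = 0.3615 + 0.0000 = 0.3615.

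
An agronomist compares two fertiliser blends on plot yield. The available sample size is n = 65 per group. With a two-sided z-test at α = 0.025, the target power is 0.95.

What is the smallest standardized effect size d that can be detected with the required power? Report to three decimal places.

d ≈ 0.682

Required noncentrality: δ = z_{0.0125} + z_{0.05} = 2.241 + 1.645 = 3.886.
(Lower-tail contribution to power is negligible for δ > 0.)
δ = d·√(n/2) ⇒ d = δ/√(n/2) = 3.886/√(65/2) = 0.6817.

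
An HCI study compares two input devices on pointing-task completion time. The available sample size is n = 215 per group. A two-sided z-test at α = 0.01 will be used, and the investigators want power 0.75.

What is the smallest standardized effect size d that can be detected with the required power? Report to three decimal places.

Required noncentrality: δ = z_{0.005} + z_{0.25} = 2.576 + 0.674 = 3.250.
(Lower-tail contribution to power is negligible for δ > 0.)
δ = d·√(n/2) ⇒ d = δ/√(n/2) = 3.250/√(215/2) = 0.3135.

d ≈ 0.313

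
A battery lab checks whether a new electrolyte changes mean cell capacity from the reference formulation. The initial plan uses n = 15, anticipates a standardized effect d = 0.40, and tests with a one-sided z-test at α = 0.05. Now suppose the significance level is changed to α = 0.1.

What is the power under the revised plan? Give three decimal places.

δ = d·√n = 0.40 × √15 = 1.5492 (unchanged). New critical value: z_{0.1} = 1.282.
Revised power = Φ(δ − 1.282) = Φ(0.268) = 0.6055.

Power ≈ 0.606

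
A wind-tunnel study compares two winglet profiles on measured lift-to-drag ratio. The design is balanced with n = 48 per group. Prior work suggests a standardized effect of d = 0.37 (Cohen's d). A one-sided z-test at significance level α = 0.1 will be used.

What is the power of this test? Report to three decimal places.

Noncentrality parameter: δ = d·√(n/2) = 0.37 × √(48/2) = 1.8126
One-sided α = 0.1 → critical value z_{0.1} = 1.282.
Power = Φ(δ − 1.282) = Φ(0.531) = 0.7023.

Power ≈ 0.702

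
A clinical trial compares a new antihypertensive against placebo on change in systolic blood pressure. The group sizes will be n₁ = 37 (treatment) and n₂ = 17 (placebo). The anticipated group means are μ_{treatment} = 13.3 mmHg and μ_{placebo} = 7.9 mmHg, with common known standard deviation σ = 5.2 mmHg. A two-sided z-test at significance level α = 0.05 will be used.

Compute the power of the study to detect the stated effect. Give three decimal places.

Power ≈ 0.943

Standardized effect: d = |μ_{treatment} − μ_{placebo}| / σ = |13.3 − 7.9| / 5.2 = 1.0385
Noncentrality parameter: δ = d / √(1/n₁ + 1/n₂) = 1.0385 / √(1/37 + 1/17) = 3.5442
Two-sided α = 0.05 → critical value z_{0.025} = 1.960.
Power = Φ(δ − 1.960) + Φ(−δ − 1.960) = Φ(1.584) + Φ(-5.504) = 0.9434 + 0.0000 = 0.9434.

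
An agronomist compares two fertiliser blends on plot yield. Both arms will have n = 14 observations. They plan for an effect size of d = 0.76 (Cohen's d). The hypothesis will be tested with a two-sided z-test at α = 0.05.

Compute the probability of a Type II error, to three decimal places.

Noncentrality parameter: δ = d·√(n/2) = 0.76 × √(14/2) = 2.0108
Two-sided α = 0.05 → critical value z_{0.025} = 1.960.
Power = Φ(δ − 1.960) + Φ(−δ − 1.960) = Φ(0.051) + Φ(-3.971) = 0.5203 + 0.0000 = 0.5203.
Type II error: β = 1 − power = 1 − 0.5203 = 0.4797.

β ≈ 0.480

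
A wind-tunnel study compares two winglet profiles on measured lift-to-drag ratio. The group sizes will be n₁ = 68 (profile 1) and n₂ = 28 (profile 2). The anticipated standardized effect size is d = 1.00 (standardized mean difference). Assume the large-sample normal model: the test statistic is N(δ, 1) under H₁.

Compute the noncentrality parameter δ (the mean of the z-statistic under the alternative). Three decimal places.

δ ≈ 4.453

The noncentrality parameter scales effect size by the design's sample-size factor: δ = d / √(1/n₁ + 1/n₂) = 1.00 / √(1/68 + 1/28) = 4.4535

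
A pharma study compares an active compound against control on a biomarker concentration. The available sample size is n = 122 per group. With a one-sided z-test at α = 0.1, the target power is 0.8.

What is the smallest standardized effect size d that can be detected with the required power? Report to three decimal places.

Need Φ(δ − 1.282) = 0.8, so δ = 1.282 + 0.842 = 2.123.
δ = d·√(n/2) ⇒ d = δ/√(n/2) = 2.123/√(122/2) = 0.2718.

d ≈ 0.272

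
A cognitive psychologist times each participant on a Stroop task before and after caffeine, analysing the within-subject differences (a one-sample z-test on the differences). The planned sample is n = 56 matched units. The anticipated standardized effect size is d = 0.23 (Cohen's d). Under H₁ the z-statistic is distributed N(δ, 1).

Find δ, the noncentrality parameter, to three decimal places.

δ ≈ 1.721

δ = d·√n = 0.23 × √56 = 1.7212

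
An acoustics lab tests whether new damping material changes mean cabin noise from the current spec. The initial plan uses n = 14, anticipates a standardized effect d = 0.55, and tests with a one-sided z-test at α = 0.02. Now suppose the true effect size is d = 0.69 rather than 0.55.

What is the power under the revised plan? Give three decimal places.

With d = 0.69: δ = d·√n = 0.69 × √14 = 2.5817. Critical value z_{0.02} = 2.054.
Revised power = P(Z > 2.054 − δ) = Φ(0.528) = 0.7012.

Power ≈ 0.701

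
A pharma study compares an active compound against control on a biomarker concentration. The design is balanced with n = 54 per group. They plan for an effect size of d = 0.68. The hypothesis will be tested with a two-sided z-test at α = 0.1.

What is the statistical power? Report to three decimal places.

Noncentrality parameter: δ = d·√(n/2) = 0.68 × √(54/2) = 3.5334
Two-sided α = 0.1 → critical value z_{0.05} = 1.645.
Power = Φ(δ − 1.645) + Φ(−δ − 1.645) = Φ(1.889) + Φ(-5.178) = 0.9705 + 0.0000 = 0.9705.

Power ≈ 0.971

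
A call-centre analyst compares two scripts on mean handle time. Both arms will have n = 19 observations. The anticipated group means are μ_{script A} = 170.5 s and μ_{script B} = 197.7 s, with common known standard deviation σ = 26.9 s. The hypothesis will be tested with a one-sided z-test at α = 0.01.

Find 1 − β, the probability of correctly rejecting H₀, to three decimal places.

Power ≈ 0.785

Standardized effect: d = |μ_{script A} − μ_{script B}| / σ = |170.5 − 197.7| / 26.9 = 1.0112
Noncentrality parameter: δ = d·√(n/2) = 1.0112 × √(19/2) = 3.1166
One-sided α = 0.01 → critical value z_{0.01} = 2.326.
Power = P(Z > 2.326 − δ) = Φ(0.790) = 0.7853.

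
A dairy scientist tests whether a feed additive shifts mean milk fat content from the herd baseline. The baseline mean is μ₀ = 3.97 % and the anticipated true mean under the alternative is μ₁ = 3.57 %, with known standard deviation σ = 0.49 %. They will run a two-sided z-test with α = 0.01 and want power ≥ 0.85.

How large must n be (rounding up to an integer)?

n = 20

Standardized effect: d = |μ₁ − μ₀| / σ = |3.57 − 3.97| / 0.49 = 0.8163
Set Φ(δ − 2.576) = 0.85; then δ − 2.576 = Φ⁻¹(0.85) = 1.036, giving δ = 3.612.
(For δ > 0 the lower-tail rejection region contributes negligibly to power, so the one-term inversion is standard.)
δ = d·√n ⇒ n = (δ/d)² = (3.612 / 0.8163)² = 19.58.
Rounding up, n = 20.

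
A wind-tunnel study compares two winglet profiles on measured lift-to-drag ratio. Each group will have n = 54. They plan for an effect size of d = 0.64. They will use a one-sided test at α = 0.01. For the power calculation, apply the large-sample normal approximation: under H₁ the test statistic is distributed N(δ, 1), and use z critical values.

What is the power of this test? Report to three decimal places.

Power ≈ 0.841

Noncentrality parameter: δ = d·√(n/2) = 0.64 × √(54/2) = 3.3255
Critical value for a one-sided test at α = 0.01: z_α = 2.326.
Power = Φ(δ − 2.326) = Φ(0.999) = 0.8411.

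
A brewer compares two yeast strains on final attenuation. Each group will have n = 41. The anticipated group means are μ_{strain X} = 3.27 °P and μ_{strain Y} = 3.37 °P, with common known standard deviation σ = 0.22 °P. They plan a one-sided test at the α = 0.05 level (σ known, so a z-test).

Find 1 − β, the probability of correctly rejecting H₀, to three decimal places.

Power ≈ 0.660

Standardized effect: d = |μ_{strain X} − μ_{strain Y}| / σ = |3.27 − 3.37| / 0.22 = 0.4545
Noncentrality parameter: δ = d·√(n/2) = 0.4545 × √(41/2) = 2.0580
Critical value for a one-sided test at α = 0.05: z_α = 1.645.
Power = P(Z > 1.645 − δ) = Φ(0.413) = 0.6603.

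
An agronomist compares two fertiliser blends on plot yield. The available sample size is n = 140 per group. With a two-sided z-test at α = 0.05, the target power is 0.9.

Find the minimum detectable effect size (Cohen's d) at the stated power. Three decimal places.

d ≈ 0.387

Need Φ(δ − 1.960) = 0.9, so δ = 1.960 + 1.282 = 3.242.
(Lower-tail contribution to power is negligible for δ > 0.)
δ = d·√(n/2) ⇒ d = δ/√(n/2) = 3.242/√(140/2) = 0.3874.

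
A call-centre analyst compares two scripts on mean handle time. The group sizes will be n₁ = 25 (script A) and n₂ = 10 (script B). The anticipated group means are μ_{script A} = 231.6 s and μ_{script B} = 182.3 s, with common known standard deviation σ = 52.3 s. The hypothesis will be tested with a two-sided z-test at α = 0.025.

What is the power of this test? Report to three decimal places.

Standardized effect: d = |μ_{script A} − μ_{script B}| / σ = |231.6 − 182.3| / 52.3 = 0.9426
Noncentrality parameter: δ = d / √(1/n₁ + 1/n₂) = 0.9426 / √(1/25 + 1/10) = 2.5193
Two-sided α = 0.025 → critical value z_{0.0125} = 2.241.
Power = Φ(δ − 2.241) + Φ(−δ − 2.241) = Φ(0.278) + Φ(-4.761) = 0.6095 + 0.0000 = 0.6095.

Power ≈ 0.609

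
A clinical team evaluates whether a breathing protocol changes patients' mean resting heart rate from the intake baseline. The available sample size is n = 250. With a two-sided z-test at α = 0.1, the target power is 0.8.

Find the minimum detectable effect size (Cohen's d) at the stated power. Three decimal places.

d ≈ 0.157

Required noncentrality: δ = z_{0.05} + z_{0.20} = 1.645 + 0.842 = 2.486.
(The second rejection-region term Φ(−δ − z_{α/2}) is negligible and dropped.)
δ = d·√n ⇒ d = δ/√n = 2.486/√250 = 0.1573.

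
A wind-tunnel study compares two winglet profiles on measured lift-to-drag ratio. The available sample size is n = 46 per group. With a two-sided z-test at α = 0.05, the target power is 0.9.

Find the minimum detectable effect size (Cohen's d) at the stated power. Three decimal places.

d ≈ 0.676

Required noncentrality: δ = z_{0.025} + z_{0.10} = 1.960 + 1.282 = 3.242.
(The second rejection-region term Φ(−δ − z_{α/2}) is negligible and dropped.)
δ = d·√(n/2) ⇒ d = δ/√(n/2) = 3.242/√(46/2) = 0.6759.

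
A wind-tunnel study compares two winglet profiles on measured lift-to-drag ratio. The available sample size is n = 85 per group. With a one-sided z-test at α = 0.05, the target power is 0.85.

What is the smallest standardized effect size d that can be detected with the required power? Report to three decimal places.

d ≈ 0.411

Need Φ(δ − 1.645) = 0.85, so δ = 1.645 + 1.036 = 2.681.
δ = d·√(n/2) ⇒ d = δ/√(n/2) = 2.681/√(85/2) = 0.4113.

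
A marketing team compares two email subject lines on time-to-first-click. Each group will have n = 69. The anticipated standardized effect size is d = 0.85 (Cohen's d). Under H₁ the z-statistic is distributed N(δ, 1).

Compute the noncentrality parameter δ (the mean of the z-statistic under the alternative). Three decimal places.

δ ≈ 4.993

δ = d·√(n/2) = 0.85 × √(69/2) = 4.9926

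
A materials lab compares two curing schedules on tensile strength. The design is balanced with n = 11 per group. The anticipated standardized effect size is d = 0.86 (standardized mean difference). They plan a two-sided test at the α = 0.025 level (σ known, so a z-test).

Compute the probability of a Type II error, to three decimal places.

Noncentrality parameter: δ = d·√(n/2) = 0.86 × √(11/2) = 2.0169
Two-sided α = 0.025 → critical value z_{0.0125} = 2.241.
Power = Φ(δ − 2.241) + Φ(−δ − 2.241) = Φ(-0.225) + Φ(-4.258) = 0.4112 + 0.0000 = 0.4112.
Type II error: β = 1 − power = 1 − 0.4112 = 0.5888.

β ≈ 0.589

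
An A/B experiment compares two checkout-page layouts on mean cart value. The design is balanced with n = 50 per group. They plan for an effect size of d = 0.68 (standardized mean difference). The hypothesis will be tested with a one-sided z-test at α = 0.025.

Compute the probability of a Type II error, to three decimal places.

β ≈ 0.075

Noncentrality parameter: δ = d·√(n/2) = 0.68 × √(50/2) = 3.4000
One-sided α = 0.025 → critical value z_{0.025} = 1.960.
Power = P(Z > 1.960 − δ) = Φ(1.440) = 0.9251.
Type II error: β = 1 − power = 1 − 0.9251 = 0.0749.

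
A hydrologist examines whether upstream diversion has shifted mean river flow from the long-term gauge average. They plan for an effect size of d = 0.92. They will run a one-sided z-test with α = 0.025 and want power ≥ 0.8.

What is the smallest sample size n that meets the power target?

n = 10

For power 0.8 need Φ(δ − z_{0.025}) = 0.8, so δ = z_{0.025} + z_{0.20} = 1.960 + 0.842 = 2.802.
δ = d·√n ⇒ n = (δ/d)² = (2.802 / 0.92)² = 9.27.
Round up to the next whole unit.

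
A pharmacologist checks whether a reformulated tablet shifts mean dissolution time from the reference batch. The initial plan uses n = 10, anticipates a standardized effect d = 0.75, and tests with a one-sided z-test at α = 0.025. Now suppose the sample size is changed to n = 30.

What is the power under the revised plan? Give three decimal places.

Power ≈ 0.984

With n = 30: δ = d·√n = 0.75 × √30 = 4.1079. Critical value z_{0.025} = 1.960.
Revised power = Φ(δ − 1.960) = Φ(2.148) = 0.9841.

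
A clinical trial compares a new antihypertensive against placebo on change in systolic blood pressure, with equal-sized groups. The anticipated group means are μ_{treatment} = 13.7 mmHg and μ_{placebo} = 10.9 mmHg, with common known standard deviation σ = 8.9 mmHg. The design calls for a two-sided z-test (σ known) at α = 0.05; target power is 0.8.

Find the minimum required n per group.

Standardized effect: d = |μ_{treatment} − μ_{placebo}| / σ = |13.7 − 10.9| / 8.9 = 0.3146
For power 0.8 need Φ(δ − z_{0.025}) = 0.8, so δ = z_{0.025} + z_{0.20} = 1.960 + 0.842 = 2.802.
(The Φ(−δ − z_{α/2}) term is vanishingly small for δ > 0 and is dropped in the standard sample-size formula.)
δ = d·√(n/2) ⇒ n = 2(δ/d)² = 2 × (2.802 / 0.3146)² = 158.60.
Rounding up, n = 159 per group.

n = 159 per group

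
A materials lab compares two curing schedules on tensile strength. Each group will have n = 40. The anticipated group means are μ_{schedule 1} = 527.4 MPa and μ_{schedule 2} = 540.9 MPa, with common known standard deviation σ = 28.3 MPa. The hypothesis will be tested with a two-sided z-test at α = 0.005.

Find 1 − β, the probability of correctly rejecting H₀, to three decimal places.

Standardized effect: d = |μ_{schedule 1} − μ_{schedule 2}| / σ = |527.4 − 540.9| / 28.3 = 0.4770
Noncentrality parameter: λ = d·√(n/2) = 0.4770 × √(40/2) = 2.1334
Critical value for a two-sided test at α = 0.005: z_{α/2} = 2.807.
Power = Φ(λ − 2.807) + Φ(−λ − 2.807) = Φ(-0.674) + Φ(-4.940) = 0.2503 + 0.0000 = 0.2503.

Power ≈ 0.250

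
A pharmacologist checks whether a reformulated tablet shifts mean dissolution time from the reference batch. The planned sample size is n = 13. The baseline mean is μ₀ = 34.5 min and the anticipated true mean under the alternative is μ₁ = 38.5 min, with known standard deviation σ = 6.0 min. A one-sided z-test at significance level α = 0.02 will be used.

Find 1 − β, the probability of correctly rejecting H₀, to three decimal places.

Power ≈ 0.637

Standardized effect: d = |μ₁ − μ₀| / σ = |38.5 − 34.5| / 6.0 = 0.6667
Noncentrality parameter: δ = d·√n = 0.6667 × √13 = 2.4037
Critical value for a one-sided test at α = 0.02: z_α = 2.054.
Power = Φ(δ − 2.054) = Φ(0.350) = 0.6368.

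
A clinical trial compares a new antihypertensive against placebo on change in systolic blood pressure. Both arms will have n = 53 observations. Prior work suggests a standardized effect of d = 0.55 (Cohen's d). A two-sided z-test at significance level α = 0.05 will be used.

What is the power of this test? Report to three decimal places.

Noncentrality parameter: δ = d·√(n/2) = 0.55 × √(53/2) = 2.8313
Two-sided α = 0.05 → critical value z_{0.025} = 1.960.
Power = Φ(δ − 1.960) + Φ(−δ − 1.960) = Φ(0.871) + Φ(-4.791) = 0.8082 + 0.0000 = 0.8082.

Power ≈ 0.808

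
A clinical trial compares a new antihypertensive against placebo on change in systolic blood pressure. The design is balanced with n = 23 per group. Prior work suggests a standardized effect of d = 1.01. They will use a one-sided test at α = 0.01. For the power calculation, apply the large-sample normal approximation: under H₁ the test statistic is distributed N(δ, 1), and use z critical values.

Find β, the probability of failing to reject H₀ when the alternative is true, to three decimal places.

β ≈ 0.136

Noncentrality parameter: δ = d·√(n/2) = 1.01 × √(23/2) = 3.4251
One-sided α = 0.01 → critical value z_{0.01} = 2.326.
Power = Φ(δ − 2.326) = Φ(1.099) = 0.8641.
Type II error: β = 1 − power = 1 − 0.8641 = 0.1359.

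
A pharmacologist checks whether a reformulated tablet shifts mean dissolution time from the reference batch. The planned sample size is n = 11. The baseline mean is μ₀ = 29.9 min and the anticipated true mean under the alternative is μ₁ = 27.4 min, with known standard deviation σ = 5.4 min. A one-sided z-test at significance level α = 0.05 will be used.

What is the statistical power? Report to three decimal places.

Power ≈ 0.456

Standardized effect: d = |μ₁ − μ₀| / σ = |27.4 − 29.9| / 5.4 = 0.4630
Noncentrality parameter: δ = d·√n = 0.4630 × √11 = 1.5355
Critical value for a one-sided test at α = 0.05: z_α = 1.645.
Power = Φ(δ − 1.645) = Φ(-0.109) = 0.4565.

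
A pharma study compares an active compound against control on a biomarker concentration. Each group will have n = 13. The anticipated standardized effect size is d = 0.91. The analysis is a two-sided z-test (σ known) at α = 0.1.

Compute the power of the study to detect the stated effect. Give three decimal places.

Power ≈ 0.750

Noncentrality parameter: δ = d·√(n/2) = 0.91 × √(13/2) = 2.3201
Critical value for a two-sided test at α = 0.1: z_{α/2} = 1.645.
Power = Φ(δ − 1.645) + Φ(−δ − 1.645) = Φ(0.675) + Φ(-3.965) = 0.7502 + 0.0000 = 0.7503.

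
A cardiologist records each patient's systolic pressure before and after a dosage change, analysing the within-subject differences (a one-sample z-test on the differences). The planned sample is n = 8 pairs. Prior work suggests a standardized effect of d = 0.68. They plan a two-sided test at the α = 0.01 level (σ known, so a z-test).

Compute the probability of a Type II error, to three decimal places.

Noncentrality parameter: δ = d·√n = 0.68 × √8 = 1.9233
Two-sided α = 0.01 → critical value z_{0.005} = 2.576.
Power = Φ(δ − 2.576) + Φ(−δ − 2.576) = Φ(-0.652) + Φ(-4.499) = 0.2570 + 0.0000 = 0.2570.
Type II error: β = 1 − power = 1 − 0.2570 = 0.7430.

β ≈ 0.743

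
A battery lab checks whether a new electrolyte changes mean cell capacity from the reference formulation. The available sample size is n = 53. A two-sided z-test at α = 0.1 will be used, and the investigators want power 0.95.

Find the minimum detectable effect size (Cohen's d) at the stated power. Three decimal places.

d ≈ 0.452

Need Φ(δ − 1.645) = 0.95, so δ = 1.645 + 1.645 = 3.290.
(Lower-tail contribution to power is negligible for δ > 0.)
δ = d·√n ⇒ d = δ/√n = 3.290/√53 = 0.4519.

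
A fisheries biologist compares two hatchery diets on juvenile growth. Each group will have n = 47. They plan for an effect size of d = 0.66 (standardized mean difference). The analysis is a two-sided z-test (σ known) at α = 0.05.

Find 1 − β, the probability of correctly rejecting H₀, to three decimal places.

Power ≈ 0.892

Noncentrality parameter: δ = d·√(n/2) = 0.66 × √(47/2) = 3.1995
Two-sided α = 0.05 → critical value z_{0.025} = 1.960.
Power = Φ(δ − 1.960) + Φ(−δ − 1.960) = Φ(1.240) + Φ(-5.159) = 0.8924 + 0.0000 = 0.8924.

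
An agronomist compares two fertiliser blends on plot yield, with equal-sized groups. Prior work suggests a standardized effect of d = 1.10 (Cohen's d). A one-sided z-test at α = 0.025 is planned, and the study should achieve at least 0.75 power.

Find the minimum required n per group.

n = 12 per group

For power 0.75 need Φ(δ − z_{0.025}) = 0.75, so δ = z_{0.025} + z_{0.25} = 1.960 + 0.674 = 2.634.
δ = d·√(n/2) ⇒ n = 2(δ/d)² = 2 × (2.634 / 1.10)² = 11.47.
Rounding up, n = 12 per group.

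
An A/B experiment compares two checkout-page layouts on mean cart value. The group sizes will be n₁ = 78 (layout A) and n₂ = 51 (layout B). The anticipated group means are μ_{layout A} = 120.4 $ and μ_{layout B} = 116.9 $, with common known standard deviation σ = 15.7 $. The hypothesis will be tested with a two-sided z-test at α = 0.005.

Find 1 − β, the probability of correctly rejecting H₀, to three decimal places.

Power ≈ 0.058

Standardized effect: d = |μ_{layout A} − μ_{layout B}| / σ = |120.4 − 116.9| / 15.7 = 0.2229
Noncentrality parameter: δ = d / √(1/n₁ + 1/n₂) = 0.2229 / √(1/78 + 1/51) = 1.2380
Critical value for a two-sided test at α = 0.005: z_{α/2} = 2.807.
Power = Φ(δ − 2.807) + Φ(−δ − 2.807) = Φ(-1.569) + Φ(-4.045) = 0.0583 + 0.0000 = 0.0583.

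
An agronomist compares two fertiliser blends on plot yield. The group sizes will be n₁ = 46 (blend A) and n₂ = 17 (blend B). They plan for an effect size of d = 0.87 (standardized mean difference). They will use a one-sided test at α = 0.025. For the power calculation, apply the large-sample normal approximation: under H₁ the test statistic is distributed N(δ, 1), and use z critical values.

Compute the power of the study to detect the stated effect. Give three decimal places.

Power ≈ 0.865

Noncentrality parameter: δ = d / √(1/n₁ + 1/n₂) = 0.87 / √(1/46 + 1/17) = 3.0652
One-sided α = 0.025 → critical value z_{0.025} = 1.960.
Power = Φ(δ − 1.960) = Φ(1.105) = 0.8655.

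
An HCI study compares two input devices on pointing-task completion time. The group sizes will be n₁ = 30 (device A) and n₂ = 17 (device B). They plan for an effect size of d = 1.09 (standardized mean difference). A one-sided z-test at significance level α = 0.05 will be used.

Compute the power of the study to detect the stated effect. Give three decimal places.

Noncentrality parameter: λ = d / √(1/n₁ + 1/n₂) = 1.09 / √(1/30 + 1/17) = 3.5906
Critical value for a one-sided test at α = 0.05: z_α = 1.645.
Power = Φ(λ − 1.645) = Φ(1.946) = 0.9742.

Power ≈ 0.974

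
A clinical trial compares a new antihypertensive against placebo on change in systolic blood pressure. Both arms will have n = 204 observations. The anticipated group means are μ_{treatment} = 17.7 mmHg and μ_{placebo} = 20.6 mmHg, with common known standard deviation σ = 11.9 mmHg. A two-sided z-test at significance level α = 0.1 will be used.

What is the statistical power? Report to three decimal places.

Power ≈ 0.793

Standardized effect: d = |μ_{treatment} − μ_{placebo}| / σ = |17.7 − 20.6| / 11.9 = 0.2437
Noncentrality parameter: δ = d·√(n/2) = 0.2437 × √(204/2) = 2.4612
Critical value for a two-sided test at α = 0.1: z_{α/2} = 1.645.
Power = Φ(δ − 1.645) + Φ(−δ − 1.645) = Φ(0.816) + Φ(-4.106) = 0.7929 + 0.0000 = 0.7929.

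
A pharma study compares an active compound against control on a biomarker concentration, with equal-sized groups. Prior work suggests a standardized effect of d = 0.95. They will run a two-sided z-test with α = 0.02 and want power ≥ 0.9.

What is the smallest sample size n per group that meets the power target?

For power 0.9 need Φ(δ − z_{0.01}) = 0.9, so δ = z_{0.01} + z_{0.10} = 2.326 + 1.282 = 3.608.
(The Φ(−δ − z_{α/2}) term is vanishingly small for δ > 0 and is dropped in the standard sample-size formula.)
δ = d·√(n/2) ⇒ n = 2(δ/d)² = 2 × (3.608 / 0.95)² = 28.85.
Round up to the next whole unit.

n = 29 per group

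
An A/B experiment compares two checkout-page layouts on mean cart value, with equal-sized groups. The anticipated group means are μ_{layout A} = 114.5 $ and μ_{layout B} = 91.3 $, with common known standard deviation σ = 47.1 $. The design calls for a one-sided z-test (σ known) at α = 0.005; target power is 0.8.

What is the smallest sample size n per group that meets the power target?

n = 97 per group

Standardized effect: d = |μ_{layout A} − μ_{layout B}| / σ = |114.5 − 91.3| / 47.1 = 0.4926
For power 0.8 need Φ(δ − z_{0.005}) = 0.8, so δ = z_{0.005} + z_{0.20} = 2.576 + 0.842 = 3.417.
δ = d·√(n/2) ⇒ n = 2(δ/d)² = 2 × (3.417 / 0.4926)² = 96.27.
Rounding up, n = 97 per group.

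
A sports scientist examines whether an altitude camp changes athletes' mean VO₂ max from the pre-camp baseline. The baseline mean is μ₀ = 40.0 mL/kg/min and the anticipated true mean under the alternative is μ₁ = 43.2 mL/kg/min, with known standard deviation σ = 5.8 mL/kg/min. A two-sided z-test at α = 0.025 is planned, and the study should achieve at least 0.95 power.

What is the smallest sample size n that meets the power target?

Standardized effect: d = |μ₁ − μ₀| / σ = |43.2 − 40.0| / 5.8 = 0.5517
Set Φ(δ − 2.241) = 0.95; then δ − 2.241 = Φ⁻¹(0.95) = 1.645, giving δ = 3.886.
(The Φ(−δ − z_{α/2}) term is vanishingly small for δ > 0 and is dropped in the standard sample-size formula.)
δ = d·√n ⇒ n = (δ/d)² = (3.886 / 0.5517)² = 49.62.
Rounding up, n = 50.

n = 50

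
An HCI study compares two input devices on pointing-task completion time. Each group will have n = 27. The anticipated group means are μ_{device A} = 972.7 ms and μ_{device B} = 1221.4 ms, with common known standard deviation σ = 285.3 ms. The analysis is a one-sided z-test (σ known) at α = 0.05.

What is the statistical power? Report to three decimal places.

Standardized effect: d = |μ_{device A} − μ_{device B}| / σ = |972.7 − 1221.4| / 285.3 = 0.8717
Noncentrality parameter: δ = d·√(n/2) = 0.8717 × √(27/2) = 3.2029
Critical value for a one-sided test at α = 0.05: z_α = 1.645.
Power = P(Z > 1.645 − δ) = Φ(1.558) = 0.9404.

Power ≈ 0.940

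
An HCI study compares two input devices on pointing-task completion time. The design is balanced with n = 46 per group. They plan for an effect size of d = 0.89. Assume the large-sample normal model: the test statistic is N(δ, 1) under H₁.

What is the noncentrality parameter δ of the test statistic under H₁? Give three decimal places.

The noncentrality parameter scales effect size by the design's sample-size factor: δ = d·√(n/2) = 0.89 × √(46/2) = 4.2683

δ ≈ 4.268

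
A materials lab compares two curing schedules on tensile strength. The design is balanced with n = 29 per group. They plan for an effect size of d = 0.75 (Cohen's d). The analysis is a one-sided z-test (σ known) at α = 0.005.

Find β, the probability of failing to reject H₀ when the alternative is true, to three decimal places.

Noncentrality parameter: δ = d·√(n/2) = 0.75 × √(29/2) = 2.8559
One-sided α = 0.005 → critical value z_{0.005} = 2.576.
Power = P(Z > 2.576 − δ) = Φ(0.280) = 0.6103.
Type II error: β = 1 − power = 1 − 0.6103 = 0.3897.

β ≈ 0.390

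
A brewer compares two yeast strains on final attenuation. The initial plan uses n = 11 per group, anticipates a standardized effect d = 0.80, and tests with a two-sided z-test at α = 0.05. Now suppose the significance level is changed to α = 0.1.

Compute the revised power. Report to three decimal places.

Power ≈ 0.592

δ = d·√(n/2) = 0.80 × √(11/2) = 1.8762 (unchanged). New critical value: z_{0.05} = 1.645.
Revised power = Φ(δ − 1.645) + Φ(−δ − 1.645) = Φ(0.231) + Φ(-3.521) = 0.5915 + 0.0002 = 0.5917.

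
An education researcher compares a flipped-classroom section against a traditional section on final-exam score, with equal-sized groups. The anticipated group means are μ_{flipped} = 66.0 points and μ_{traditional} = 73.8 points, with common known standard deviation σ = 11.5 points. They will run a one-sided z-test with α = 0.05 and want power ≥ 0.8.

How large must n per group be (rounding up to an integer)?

Standardized effect: d = |μ_{flipped} − μ_{traditional}| / σ = |66.0 − 73.8| / 11.5 = 0.6783
Set Φ(δ − 1.645) = 0.8; then δ − 1.645 = Φ⁻¹(0.8) = 0.842, giving δ = 2.486.
δ = d·√(n/2) ⇒ n = 2(δ/d)² = 2 × (2.486 / 0.6783)² = 26.88.
Round up to the next whole unit.

n = 27 per group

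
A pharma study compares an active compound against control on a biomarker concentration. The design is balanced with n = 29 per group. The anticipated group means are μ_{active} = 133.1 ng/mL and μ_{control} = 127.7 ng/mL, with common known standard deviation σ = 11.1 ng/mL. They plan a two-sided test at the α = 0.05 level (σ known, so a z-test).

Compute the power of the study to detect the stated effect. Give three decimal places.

Power ≈ 0.457

Standardized effect: d = |μ_{active} − μ_{control}| / σ = |133.1 − 127.7| / 11.1 = 0.4865
Noncentrality parameter: δ = d·√(n/2) = 0.4865 × √(29/2) = 1.8525
Critical value for a two-sided test at α = 0.05: z_{α/2} = 1.960.
Power = Φ(δ − 1.960) + Φ(−δ − 1.960) = Φ(-0.107) + Φ(-3.812) = 0.4572 + 0.0001 = 0.4573.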